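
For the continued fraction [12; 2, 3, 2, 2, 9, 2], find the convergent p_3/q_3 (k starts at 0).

Using pₖ = aₖpₖ₋₁ + pₖ₋₂, qₖ = aₖqₖ₋₁ + qₖ₋₂ (with p₋₁=1, p₋₂=0, q₋₁=0, q₋₂=1):
  k=0: a=12, p=12, q=1
  k=1: a=2, p=25, q=2
  k=2: a=3, p=87, q=7
  k=3: a=2, p=199, q=16

199/16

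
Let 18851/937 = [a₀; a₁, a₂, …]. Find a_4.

18851 = 20·937 + 111   →  a_0 = 20
937 = 8·111 + 49   →  a_1 = 8
111 = 2·49 + 13   →  a_2 = 2
49 = 3·13 + 10   →  a_3 = 3
13 = 1·10 + 3   →  a_4 = 1

1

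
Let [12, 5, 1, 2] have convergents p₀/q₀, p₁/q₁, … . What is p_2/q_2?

Using pₖ = aₖpₖ₋₁ + pₖ₋₂, qₖ = aₖqₖ₋₁ + qₖ₋₂ (with p₋₁=1, p₋₂=0, q₋₁=0, q₋₂=1):
  k=0: a=12, p=12, q=1
  k=1: a=5, p=61, q=5
  k=2: a=1, p=73, q=6

73/6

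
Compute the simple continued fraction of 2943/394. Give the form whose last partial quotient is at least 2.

2943 = 7·394 + 185
394 = 2·185 + 24
185 = 7·24 + 17
24 = 1·17 + 7
17 = 2·7 + 3
7 = 2·3 + 1
3 = 3·1 + 0  (stop)
So 2943/394 = [7; 2, 7, 1, 2, 2, 3].

[7; 2, 7, 1, 2, 2, 3]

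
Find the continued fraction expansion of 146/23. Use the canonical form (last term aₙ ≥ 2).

[6; 2, 1, 7]

146 = 6×23 + 8
23 = 2×8 + 7
8 = 1×7 + 1
7 = 7×1 + 0  (stop)
So 146/23 = [6; 2, 1, 7].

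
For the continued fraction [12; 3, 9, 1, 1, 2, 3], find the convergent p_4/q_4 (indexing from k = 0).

727/59

Using pₖ = aₖpₖ₋₁ + pₖ₋₂, qₖ = aₖqₖ₋₁ + qₖ₋₂ (with p₋₁=1, p₋₂=0, q₋₁=0, q₋₂=1):
  k=0: a=12, p=12, q=1
  k=1: a=3, p=37, q=3
  k=2: a=9, p=345, q=28
  k=3: a=1, p=382, q=31
  k=4: a=1, p=727, q=59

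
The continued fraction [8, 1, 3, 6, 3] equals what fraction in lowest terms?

692/79

Fold from the inside: start with 3/1.
  6 + 1/3 = 19/3
  3 + 3/19 = 60/19
  1 + 19/60 = 79/60
  8 + 60/79 = 692/79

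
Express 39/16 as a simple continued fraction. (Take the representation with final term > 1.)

[2; 2, 3, 2]

39 = 2×16 + 7
16 = 2×7 + 2
7 = 3×2 + 1
2 = 2×1 + 0  (stop)
So 39/16 = [2; 2, 3, 2].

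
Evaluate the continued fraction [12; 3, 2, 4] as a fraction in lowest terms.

Using pₖ = aₖpₖ₋₁ + pₖ₋₂ and qₖ = aₖqₖ₋₁ + qₖ₋₂:
  k=0: a=12, p=12, q=1
  k=1: a=3, p=37, q=3
  k=2: a=2, p=86, q=7
  k=3: a=4, p=381, q=31

381/31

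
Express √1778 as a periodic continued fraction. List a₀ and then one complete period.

[42; 6, 84]

a₀ = ⌊√1778⌋ = 42.
With m₀=0, d₀=1 and mₖ₊₁ = dₖaₖ − mₖ, dₖ₊₁ = (n − mₖ₊₁²)/dₖ, aₖ₊₁ = ⌊(a₀+mₖ₊₁)/dₖ₊₁⌋:
  k=1: m=42, d=14, a=6
  k=2: m=42, d=1, a=84
d=1 and a=2a₀=84 at k=2, so the next step gives (m, d) = (42, 14) again — its k=1 value — and the period has length 2.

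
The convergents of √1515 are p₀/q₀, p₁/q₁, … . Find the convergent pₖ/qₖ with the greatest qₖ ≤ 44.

506/13

√1515 = [38; 1, 11, 1, 76, …] (period length 4).
Convergents:
  p_0/q_0 = 38/1
  p_1/q_1 = 39/1
  p_2/q_2 = 467/12
  p_3/q_3 = 506/13
  p_4/q_4 = 38923/1000
q_3 = 13 ≤ 44 < 1000 = q_4, so the answer is 506/13.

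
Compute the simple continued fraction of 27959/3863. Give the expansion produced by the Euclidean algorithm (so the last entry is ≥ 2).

27959 = 7·3863 + 918
3863 = 4·918 + 191
918 = 4·191 + 154
191 = 1·154 + 37
154 = 4·37 + 6
37 = 6·6 + 1
6 = 6·1 + 0  (stop)
So 27959/3863 = [7; 4, 4, 1, 4, 6, 6].

[7; 4, 4, 1, 4, 6, 6]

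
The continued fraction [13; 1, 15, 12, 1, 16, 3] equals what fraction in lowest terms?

Using pₖ = aₖpₖ₋₁ + pₖ₋₂ and qₖ = aₖqₖ₋₁ + qₖ₋₂:
  k=0: a=13, p=13, q=1
  k=1: a=1, p=14, q=1
  k=2: a=15, p=223, q=16
  k=3: a=12, p=2690, q=193
  k=4: a=1, p=2913, q=209
  k=5: a=16, p=49298, q=3537
  k=6: a=3, p=150807, q=10820

150807/10820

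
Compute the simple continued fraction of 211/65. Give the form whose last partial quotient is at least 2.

211 = 3×65 + 16
65 = 4×16 + 1
16 = 16×1 + 0  (stop)
So 211/65 = [3; 4, 16].

[3; 4, 16]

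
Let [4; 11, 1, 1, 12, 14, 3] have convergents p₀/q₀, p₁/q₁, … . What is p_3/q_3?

Using pₖ = aₖpₖ₋₁ + pₖ₋₂, qₖ = aₖqₖ₋₁ + qₖ₋₂ (with p₋₁=1, p₋₂=0, q₋₁=0, q₋₂=1):
  k=0: a=4, p=4, q=1
  k=1: a=11, p=45, q=11
  k=2: a=1, p=49, q=12
  k=3: a=1, p=94, q=23

94/23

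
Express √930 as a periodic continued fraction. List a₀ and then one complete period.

[30; 2, 60]

a₀ = ⌊√930⌋ = 30.
With m₀=0, d₀=1 and mₖ₊₁ = dₖaₖ − mₖ, dₖ₊₁ = (n − mₖ₊₁²)/dₖ, aₖ₊₁ = ⌊(a₀+mₖ₊₁)/dₖ₊₁⌋:
  k=1: m=30, d=30, a=2
  k=2: m=30, d=1, a=60
d=1 and a=2a₀=60 at k=2, so the next step gives (m, d) = (30, 30) again — its k=1 value — and the period has length 2.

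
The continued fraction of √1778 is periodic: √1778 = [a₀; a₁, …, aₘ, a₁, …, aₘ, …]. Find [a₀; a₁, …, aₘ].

a₀ = ⌊√1778⌋ = 42.
With m₀=0, d₀=1 and mₖ₊₁ = dₖaₖ − mₖ, dₖ₊₁ = (n − mₖ₊₁²)/dₖ, aₖ₊₁ = ⌊(a₀+mₖ₊₁)/dₖ₊₁⌋:
  k=1: m=42, d=14, a=6
  k=2: m=42, d=1, a=84
d=1 and a=2a₀=84 at k=2, so the next step gives (m, d) = (42, 14) again — its k=1 value — and the period has length 2.

[42; 6, 84]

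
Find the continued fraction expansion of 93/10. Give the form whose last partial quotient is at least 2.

[9; 3, 3]

93 = 9*10 + 3
10 = 3*3 + 1
3 = 3*1 + 0  (stop)
So 93/10 = [9; 3, 3].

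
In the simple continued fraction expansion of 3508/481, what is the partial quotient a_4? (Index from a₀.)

3508 = 7·481 + 141   →  a_0 = 7
481 = 3·141 + 58   →  a_1 = 3
141 = 2·58 + 25   →  a_2 = 2
58 = 2·25 + 8   →  a_3 = 2
25 = 3·8 + 1   →  a_4 = 3

3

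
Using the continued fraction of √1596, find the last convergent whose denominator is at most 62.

√1596 = [39; 1, 18, 1, 78, …] (period length 4).
Convergents:
  p_0/q_0 = 39/1
  p_1/q_1 = 40/1
  p_2/q_2 = 759/19
  p_3/q_3 = 799/20
  p_4/q_4 = 63081/1579
q_3 = 20 ≤ 62 < 1579 = q_4, so the answer is 799/20.

799/20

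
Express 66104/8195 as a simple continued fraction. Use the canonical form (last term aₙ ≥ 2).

[8; 15, 15, 1, 1, 5, 3]

66104 = 8×8195 + 544
8195 = 15×544 + 35
544 = 15×35 + 19
35 = 1×19 + 16
19 = 1×16 + 3
16 = 5×3 + 1
3 = 3×1 + 0  (stop)
So 66104/8195 = [8; 15, 15, 1, 1, 5, 3].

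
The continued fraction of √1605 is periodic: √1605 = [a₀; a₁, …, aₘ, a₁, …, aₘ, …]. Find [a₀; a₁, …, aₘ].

a₀ = ⌊√1605⌋ = 40.
With m₀=0, d₀=1 and mₖ₊₁ = dₖaₖ − mₖ, dₖ₊₁ = (n − mₖ₊₁²)/dₖ, aₖ₊₁ = ⌊(a₀+mₖ₊₁)/dₖ₊₁⌋:
  k=1: m=40, d=5, a=16
  k=2: m=40, d=1, a=80
d=1 and a=2a₀=80 at k=2, so the next step gives (m, d) = (40, 5) again — its k=1 value — and the period has length 2.

[40; 16, 80]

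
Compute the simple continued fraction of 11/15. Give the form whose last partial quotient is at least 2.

[0; 1, 2, 1, 3]

11 = 0·15 + 11
15 = 1·11 + 4
11 = 2·4 + 3
4 = 1·3 + 1
3 = 3·1 + 0  (stop)
So 11/15 = [0; 1, 2, 1, 3].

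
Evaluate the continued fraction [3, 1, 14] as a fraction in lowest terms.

Using pₖ = aₖpₖ₋₁ + pₖ₋₂ and qₖ = aₖqₖ₋₁ + qₖ₋₂:
  k=0: a=3, p=3, q=1
  k=1: a=1, p=4, q=1
  k=2: a=14, p=59, q=15

59/15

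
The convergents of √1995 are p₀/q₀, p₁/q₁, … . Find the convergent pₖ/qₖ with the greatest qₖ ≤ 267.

11881/266

√1995 = [44; 1, 1, 1, 88, …] (period length 4).
Convergents:
  p_0/q_0 = 44/1
  p_1/q_1 = 45/1
  p_2/q_2 = 89/2
  p_3/q_3 = 134/3
  p_4/q_4 = 11881/266
  p_5/q_5 = 12015/269
q_4 = 266 ≤ 267 < 269 = q_5, so the answer is 11881/266.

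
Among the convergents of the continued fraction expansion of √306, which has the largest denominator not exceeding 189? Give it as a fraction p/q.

√306 = [17; 2, 34, …] (period length 2).
Convergents:
  p_0/q_0 = 17/1
  p_1/q_1 = 35/2
  p_2/q_2 = 1207/69
  p_3/q_3 = 2449/140
  p_4/q_4 = 84473/4829
q_3 = 140 ≤ 189 < 4829 = q_4, so the answer is 2449/140.

2449/140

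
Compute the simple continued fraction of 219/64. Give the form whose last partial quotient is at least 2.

[3; 2, 2, 1, 2, 3]

219 = 3×64 + 27
64 = 2×27 + 10
27 = 2×10 + 7
10 = 1×7 + 3
7 = 2×3 + 1
3 = 3×1 + 0  (stop)
So 219/64 = [3; 2, 2, 1, 2, 3].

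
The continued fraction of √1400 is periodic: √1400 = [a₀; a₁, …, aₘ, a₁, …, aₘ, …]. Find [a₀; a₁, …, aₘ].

a₀ = ⌊√1400⌋ = 37.

[37; 2, 2, 2, 74]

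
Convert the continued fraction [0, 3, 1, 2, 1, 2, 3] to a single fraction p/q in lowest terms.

37/138

Fold from the inside: start with 3/1.
  2 + 1/3 = 7/3
  1 + 3/7 = 10/7
  2 + 7/10 = 27/10
  1 + 10/27 = 37/27
  3 + 27/37 = 138/37
  0 + 37/138 = 37/138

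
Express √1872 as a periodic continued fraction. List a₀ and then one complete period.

[43; 3, 1, 3, 86]

a₀ = ⌊√1872⌋ = 43.
With m₀=0, d₀=1 and mₖ₊₁ = dₖaₖ − mₖ, dₖ₊₁ = (n − mₖ₊₁²)/dₖ, aₖ₊₁ = ⌊(a₀+mₖ₊₁)/dₖ₊₁⌋:
  k=1: m=43, d=23, a=3
  k=2: m=26, d=52, a=1
  k=3: m=26, d=23, a=3
  k=4: m=43, d=1, a=86
d=1 and a=2a₀=86 at k=4, so the next step gives (m, d) = (43, 23) again — its k=1 value — and the period has length 4.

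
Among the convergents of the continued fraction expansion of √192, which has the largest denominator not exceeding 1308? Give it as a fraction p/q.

16115/1163

√192 = [13; 1, 5, 1, 26, …] (period length 4).
Convergents:
  p_0/q_0 = 13/1
  p_1/q_1 = 14/1
  p_2/q_2 = 83/6
  p_3/q_3 = 97/7
  p_4/q_4 = 2605/188
  p_5/q_5 = 2702/195
  p_6/q_6 = 16115/1163
  p_7/q_7 = 18817/1358
q_6 = 1163 ≤ 1308 < 1358 = q_7, so the answer is 16115/1163.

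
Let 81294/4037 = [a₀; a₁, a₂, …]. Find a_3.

2

81294 = 20·4037 + 554   →  a_0 = 20
4037 = 7·554 + 159   →  a_1 = 7
554 = 3·159 + 77   →  a_2 = 3
159 = 2·77 + 5   →  a_3 = 2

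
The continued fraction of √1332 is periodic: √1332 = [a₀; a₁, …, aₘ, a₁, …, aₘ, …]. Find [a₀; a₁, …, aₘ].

[36; 2, 72]

a₀ = ⌊√1332⌋ = 36.
With m₀=0, d₀=1 and mₖ₊₁ = dₖaₖ − mₖ, dₖ₊₁ = (n − mₖ₊₁²)/dₖ, aₖ₊₁ = ⌊(a₀+mₖ₊₁)/dₖ₊₁⌋:
  k=1: m=36, d=36, a=2
  k=2: m=36, d=1, a=72
d=1 and a=2a₀=72 at k=2, so the next step gives (m, d) = (36, 36) again — its k=1 value — and the period has length 2.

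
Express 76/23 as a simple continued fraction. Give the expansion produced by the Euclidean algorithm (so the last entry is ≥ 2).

76 = 3×23 + 7
23 = 3×7 + 2
7 = 3×2 + 1
2 = 2×1 + 0  (stop)
So 76/23 = [3; 3, 3, 2].

[3; 3, 3, 2]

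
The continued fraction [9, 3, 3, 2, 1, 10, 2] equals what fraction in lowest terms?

6875/739

Using pₖ = aₖpₖ₋₁ + pₖ₋₂ and qₖ = aₖqₖ₋₁ + qₖ₋₂:
  k=0: a=9, p=9, q=1
  k=1: a=3, p=28, q=3
  k=2: a=3, p=93, q=10
  k=3: a=2, p=214, q=23
  k=4: a=1, p=307, q=33
  k=5: a=10, p=3284, q=353
  k=6: a=2, p=6875, q=739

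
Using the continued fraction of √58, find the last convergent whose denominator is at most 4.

23/3

√58 = [7; 1, 1, 1, 1, 1, 1, 14, …] (period length 7).
Convergents:
  p_0/q_0 = 7/1
  p_1/q_1 = 8/1
  p_2/q_2 = 15/2
  p_3/q_3 = 23/3
  p_4/q_4 = 38/5
q_3 = 3 ≤ 4 < 5 = q_4, so the answer is 23/3.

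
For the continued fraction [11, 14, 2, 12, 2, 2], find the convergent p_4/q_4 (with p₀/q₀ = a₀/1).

8335/753

Using pₖ = aₖpₖ₋₁ + pₖ₋₂, qₖ = aₖqₖ₋₁ + qₖ₋₂ (with p₋₁=1, p₋₂=0, q₋₁=0, q₋₂=1):
  k=0: a=11, p=11, q=1
  k=1: a=14, p=155, q=14
  k=2: a=2, p=321, q=29
  k=3: a=12, p=4007, q=362
  k=4: a=2, p=8335, q=753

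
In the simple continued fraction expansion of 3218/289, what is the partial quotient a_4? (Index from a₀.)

3

3218 = 11·289 + 39   →  a_0 = 11
289 = 7·39 + 16   →  a_1 = 7
39 = 2·16 + 7   →  a_2 = 2
16 = 2·7 + 2   →  a_3 = 2
7 = 3·2 + 1   →  a_4 = 3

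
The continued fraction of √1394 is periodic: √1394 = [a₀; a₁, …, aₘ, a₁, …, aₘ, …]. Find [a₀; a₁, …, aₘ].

[37; 2, 1, 36, 1, 2, 74]

a₀ = ⌊√1394⌋ = 37.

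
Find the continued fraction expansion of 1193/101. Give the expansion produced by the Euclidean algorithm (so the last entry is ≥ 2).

[11; 1, 4, 3, 6]

1193 = 11×101 + 82
101 = 1×82 + 19
82 = 4×19 + 6
19 = 3×6 + 1
6 = 6×1 + 0  (stop)
So 1193/101 = [11; 1, 4, 3, 6].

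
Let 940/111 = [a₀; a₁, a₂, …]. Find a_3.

940 = 8·111 + 52   →  a_0 = 8
111 = 2·52 + 7   →  a_1 = 2
52 = 7·7 + 3   →  a_2 = 7
7 = 2·3 + 1   →  a_3 = 2

2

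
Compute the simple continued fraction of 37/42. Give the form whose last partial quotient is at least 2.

[0; 1, 7, 2, 2]

37 = 0*42 + 37
42 = 1*37 + 5
37 = 7*5 + 2
5 = 2*2 + 1
2 = 2*1 + 0  (stop)
So 37/42 = [0; 1, 7, 2, 2].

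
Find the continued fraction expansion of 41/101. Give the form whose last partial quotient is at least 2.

41 = 0·101 + 41
101 = 2·41 + 19
41 = 2·19 + 3
19 = 6·3 + 1
3 = 3·1 + 0  (stop)
So 41/101 = [0; 2, 2, 6, 3].

[0; 2, 2, 6, 3]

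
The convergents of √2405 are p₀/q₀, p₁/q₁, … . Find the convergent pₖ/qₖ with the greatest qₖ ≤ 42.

1226/25

√2405 = [49; 24, 1, 1, 24, 98, …] (period length 5).
Convergents:
  p_0/q_0 = 49/1
  p_1/q_1 = 1177/24
  p_2/q_2 = 1226/25
  p_3/q_3 = 2403/49
q_2 = 25 ≤ 42 < 49 = q_3, so the answer is 1226/25.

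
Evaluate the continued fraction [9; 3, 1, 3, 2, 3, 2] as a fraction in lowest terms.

Fold from the inside: start with 2/1.
  3 + 1/2 = 7/2
  2 + 2/7 = 16/7
  3 + 7/16 = 55/16
  1 + 16/55 = 71/55
  3 + 55/71 = 268/71
  9 + 71/268 = 2483/268

2483/268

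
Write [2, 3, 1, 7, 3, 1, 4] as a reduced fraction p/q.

1375/609

Using pₖ = aₖpₖ₋₁ + pₖ₋₂ and qₖ = aₖqₖ₋₁ + qₖ₋₂:
  k=0: a=2, p=2, q=1
  k=1: a=3, p=7, q=3
  k=2: a=1, p=9, q=4
  k=3: a=7, p=70, q=31
  k=4: a=3, p=219, q=97
  k=5: a=1, p=289, q=128
  k=6: a=4, p=1375, q=609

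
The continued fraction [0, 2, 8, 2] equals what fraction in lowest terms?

Using pₖ = aₖpₖ₋₁ + pₖ₋₂ and qₖ = aₖqₖ₋₁ + qₖ₋₂:
  k=0: a=0, p=0, q=1
  k=1: a=2, p=1, q=2
  k=2: a=8, p=8, q=17
  k=3: a=2, p=17, q=36

17/36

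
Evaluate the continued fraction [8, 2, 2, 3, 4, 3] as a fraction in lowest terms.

1985/236

Fold from the inside: start with 3/1.
  4 + 1/3 = 13/3
  3 + 3/13 = 42/13
  2 + 13/42 = 97/42
  2 + 42/97 = 236/97
  8 + 97/236 = 1985/236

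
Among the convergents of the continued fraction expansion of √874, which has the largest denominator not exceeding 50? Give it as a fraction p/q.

√874 = [29; 1, 1, 3, 2, 3, 1, 1, 58, …] (period length 8).
Convergents:
  p_0/q_0 = 29/1
  p_1/q_1 = 30/1
  p_2/q_2 = 59/2
  p_3/q_3 = 207/7
  p_4/q_4 = 473/16
  p_5/q_5 = 1626/55
q_4 = 16 ≤ 50 < 55 = q_5, so the answer is 473/16.

473/16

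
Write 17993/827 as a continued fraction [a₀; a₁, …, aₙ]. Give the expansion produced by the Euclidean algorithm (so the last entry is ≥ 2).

[21; 1, 3, 8, 1, 2, 1, 5]

17993 = 21*827 + 626
827 = 1*626 + 201
626 = 3*201 + 23
201 = 8*23 + 17
23 = 1*17 + 6
17 = 2*6 + 5
6 = 1*5 + 1
5 = 5*1 + 0  (stop)
So 17993/827 = [21; 1, 3, 8, 1, 2, 1, 5].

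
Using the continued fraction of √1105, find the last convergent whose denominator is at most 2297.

√1105 = [33; 4, 7, 7, 4, 66, …] (period length 5).
Convergents:
  p_0/q_0 = 33/1
  p_1/q_1 = 133/4
  p_2/q_2 = 964/29
  p_3/q_3 = 6881/207
  p_4/q_4 = 28488/857
  p_5/q_5 = 1887089/56769
q_4 = 857 ≤ 2297 < 56769 = q_5, so the answer is 28488/857.

28488/857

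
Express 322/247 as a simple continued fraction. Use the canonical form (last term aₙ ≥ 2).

322 = 1×247 + 75
247 = 3×75 + 22
75 = 3×22 + 9
22 = 2×9 + 4
9 = 2×4 + 1
4 = 4×1 + 0  (stop)
So 322/247 = [1; 3, 3, 2, 2, 4].

[1; 3, 3, 2, 2, 4]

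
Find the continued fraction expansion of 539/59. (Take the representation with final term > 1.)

539 = 9·59 + 8
59 = 7·8 + 3
8 = 2·3 + 2
3 = 1·2 + 1
2 = 2·1 + 0  (stop)
So 539/59 = [9; 7, 2, 1, 2].

[9; 7, 2, 1, 2]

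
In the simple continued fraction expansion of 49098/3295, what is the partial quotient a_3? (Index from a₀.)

49098 = 14·3295 + 2968   →  a_0 = 14
3295 = 1·2968 + 327   →  a_1 = 1
2968 = 9·327 + 25   →  a_2 = 9
327 = 13·25 + 2   →  a_3 = 13

13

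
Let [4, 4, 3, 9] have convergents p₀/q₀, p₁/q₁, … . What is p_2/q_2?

Using pₖ = aₖpₖ₋₁ + pₖ₋₂, qₖ = aₖqₖ₋₁ + qₖ₋₂ (with p₋₁=1, p₋₂=0, q₋₁=0, q₋₂=1):
  k=0: a=4, p=4, q=1
  k=1: a=4, p=17, q=4
  k=2: a=3, p=55, q=13

55/13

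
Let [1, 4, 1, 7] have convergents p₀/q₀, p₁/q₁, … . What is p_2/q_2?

Using pₖ = aₖpₖ₋₁ + pₖ₋₂, qₖ = aₖqₖ₋₁ + qₖ₋₂ (with p₋₁=1, p₋₂=0, q₋₁=0, q₋₂=1):
  k=0: a=1, p=1, q=1
  k=1: a=4, p=5, q=4
  k=2: a=1, p=6, q=5

6/5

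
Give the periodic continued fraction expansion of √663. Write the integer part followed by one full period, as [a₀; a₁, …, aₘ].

[25; 1, 2, 1, 50]

a₀ = ⌊√663⌋ = 25.
With m₀=0, d₀=1 and mₖ₊₁ = dₖaₖ − mₖ, dₖ₊₁ = (n − mₖ₊₁²)/dₖ, aₖ₊₁ = ⌊(a₀+mₖ₊₁)/dₖ₊₁⌋:
  k=1: m=25, d=38, a=1
  k=2: m=13, d=13, a=2
  k=3: m=13, d=38, a=1
  k=4: m=25, d=1, a=50
d=1 and a=2a₀=50 at k=4, so the next step gives (m, d) = (25, 38) again — its k=1 value — and the period has length 4.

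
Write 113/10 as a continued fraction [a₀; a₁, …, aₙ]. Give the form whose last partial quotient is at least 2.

113 = 11·10 + 3
10 = 3·3 + 1
3 = 3·1 + 0  (stop)
So 113/10 = [11; 3, 3].

[11; 3, 3]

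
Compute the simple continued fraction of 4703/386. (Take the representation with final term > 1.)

4703 = 12·386 + 71
386 = 5·71 + 31
71 = 2·31 + 9
31 = 3·9 + 4
9 = 2·4 + 1
4 = 4·1 + 0  (stop)
So 4703/386 = [12; 5, 2, 3, 2, 4].

[12; 5, 2, 3, 2, 4]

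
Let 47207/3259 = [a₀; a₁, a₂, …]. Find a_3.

47207 = 14·3259 + 1581   →  a_0 = 14
3259 = 2·1581 + 97   →  a_1 = 2
1581 = 16·97 + 29   →  a_2 = 16
97 = 3·29 + 10   →  a_3 = 3

3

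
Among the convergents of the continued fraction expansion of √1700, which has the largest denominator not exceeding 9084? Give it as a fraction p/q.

√1700 = [41; 4, 3, 20, 3, 4, 82, …] (period length 6).
Convergents:
  p_0/q_0 = 41/1
  p_1/q_1 = 165/4
  p_2/q_2 = 536/13
  p_3/q_3 = 10885/264
  p_4/q_4 = 33191/805
  p_5/q_5 = 143649/3484
  p_6/q_6 = 11812409/286493
q_5 = 3484 ≤ 9084 < 286493 = q_6, so the answer is 143649/3484.

143649/3484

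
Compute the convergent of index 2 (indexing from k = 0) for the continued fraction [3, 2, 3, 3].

24/7

Using pₖ = aₖpₖ₋₁ + pₖ₋₂, qₖ = aₖqₖ₋₁ + qₖ₋₂ (with p₋₁=1, p₋₂=0, q₋₁=0, q₋₂=1):
  k=0: a=3, p=3, q=1
  k=1: a=2, p=7, q=2
  k=2: a=3, p=24, q=7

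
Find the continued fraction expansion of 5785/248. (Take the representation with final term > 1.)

5785 = 23*248 + 81
248 = 3*81 + 5
81 = 16*5 + 1
5 = 5*1 + 0  (stop)
So 5785/248 = [23; 3, 16, 5].

[23; 3, 16, 5]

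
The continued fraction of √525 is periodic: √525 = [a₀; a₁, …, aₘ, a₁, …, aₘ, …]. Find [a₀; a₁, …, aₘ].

a₀ = ⌊√525⌋ = 22.
With m₀=0, d₀=1 and mₖ₊₁ = dₖaₖ − mₖ, dₖ₊₁ = (n − mₖ₊₁²)/dₖ, aₖ₊₁ = ⌊(a₀+mₖ₊₁)/dₖ₊₁⌋:
  k=1: m=22, d=41, a=1
  k=2: m=19, d=4, a=10
  k=3: m=21, d=21, a=2
  k=4: m=21, d=4, a=10
  k=5: m=19, d=41, a=1
  k=6: m=22, d=1, a=44
d=1 and a=2a₀=44 at k=6, so the next step gives (m, d) = (22, 41) again — its k=1 value — and the period has length 6.

[22; 1, 10, 2, 10, 1, 44]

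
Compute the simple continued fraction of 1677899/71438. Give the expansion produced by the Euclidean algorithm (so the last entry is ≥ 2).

[23; 2, 19, 2, 10, 2, 2, 16]

1677899 = 23×71438 + 34825
71438 = 2×34825 + 1788
34825 = 19×1788 + 853
1788 = 2×853 + 82
853 = 10×82 + 33
82 = 2×33 + 16
33 = 2×16 + 1
16 = 16×1 + 0  (stop)
So 1677899/71438 = [23; 2, 19, 2, 10, 2, 2, 16].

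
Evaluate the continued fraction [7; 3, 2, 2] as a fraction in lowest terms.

Fold from the inside: start with 2/1.
  2 + 1/2 = 5/2
  3 + 2/5 = 17/5
  7 + 5/17 = 124/17

124/17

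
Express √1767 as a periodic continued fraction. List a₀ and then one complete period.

[42; 28, 84]

a₀ = ⌊√1767⌋ = 42.
With m₀=0, d₀=1 and mₖ₊₁ = dₖaₖ − mₖ, dₖ₊₁ = (n − mₖ₊₁²)/dₖ, aₖ₊₁ = ⌊(a₀+mₖ₊₁)/dₖ₊₁⌋:
  k=1: m=42, d=3, a=28
  k=2: m=42, d=1, a=84
d=1 and a=2a₀=84 at k=2, so the next step gives (m, d) = (42, 3) again — its k=1 value — and the period has length 2.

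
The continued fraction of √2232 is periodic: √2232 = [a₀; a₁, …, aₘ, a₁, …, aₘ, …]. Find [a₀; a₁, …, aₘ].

a₀ = ⌊√2232⌋ = 47.
With m₀=0, d₀=1 and mₖ₊₁ = dₖaₖ − mₖ, dₖ₊₁ = (n − mₖ₊₁²)/dₖ, aₖ₊₁ = ⌊(a₀+mₖ₊₁)/dₖ₊₁⌋:
  k=1: m=47, d=23, a=4
  k=2: m=45, d=9, a=10
  k=3: m=45, d=23, a=4
  k=4: m=47, d=1, a=94
d=1 and a=2a₀=94 at k=4, so the next step gives (m, d) = (47, 23) again — its k=1 value — and the period has length 4.

[47; 4, 10, 4, 94]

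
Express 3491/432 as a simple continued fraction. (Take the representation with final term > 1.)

[8; 12, 2, 1, 11]

3491 = 8×432 + 35
432 = 12×35 + 12
35 = 2×12 + 11
12 = 1×11 + 1
11 = 11×1 + 0  (stop)
So 3491/432 = [8; 12, 2, 1, 11].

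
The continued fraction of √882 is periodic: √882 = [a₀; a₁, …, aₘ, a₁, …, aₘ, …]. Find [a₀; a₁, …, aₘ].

a₀ = ⌊√882⌋ = 29.
With m₀=0, d₀=1 and mₖ₊₁ = dₖaₖ − mₖ, dₖ₊₁ = (n − mₖ₊₁²)/dₖ, aₖ₊₁ = ⌊(a₀+mₖ₊₁)/dₖ₊₁⌋:
  k=1: m=29, d=41, a=1
  k=2: m=12, d=18, a=2
  k=3: m=24, d=17, a=3
  k=4: m=27, d=9, a=6
  k=5: m=27, d=17, a=3
  k=6: m=24, d=18, a=2
  k=7: m=12, d=41, a=1
  k=8: m=29, d=1, a=58
d=1 and a=2a₀=58 at k=8, so the next step gives (m, d) = (29, 41) again — its k=1 value — and the period has length 8.

[29; 1, 2, 3, 6, 3, 2, 1, 58]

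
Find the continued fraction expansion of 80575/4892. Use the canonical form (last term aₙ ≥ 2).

[16; 2, 8, 19, 15]

80575 = 16*4892 + 2303
4892 = 2*2303 + 286
2303 = 8*286 + 15
286 = 19*15 + 1
15 = 15*1 + 0  (stop)
So 80575/4892 = [16; 2, 8, 19, 15].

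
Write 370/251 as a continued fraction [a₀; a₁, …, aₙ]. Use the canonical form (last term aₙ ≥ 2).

[1; 2, 9, 6, 2]

370 = 1·251 + 119
251 = 2·119 + 13
119 = 9·13 + 2
13 = 6·2 + 1
2 = 2·1 + 0  (stop)
So 370/251 = [1; 2, 9, 6, 2].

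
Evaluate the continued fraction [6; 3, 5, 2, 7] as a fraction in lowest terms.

Using pₖ = aₖpₖ₋₁ + pₖ₋₂ and qₖ = aₖqₖ₋₁ + qₖ₋₂:
  k=0: a=6, p=6, q=1
  k=1: a=3, p=19, q=3
  k=2: a=5, p=101, q=16
  k=3: a=2, p=221, q=35
  k=4: a=7, p=1648, q=261

1648/261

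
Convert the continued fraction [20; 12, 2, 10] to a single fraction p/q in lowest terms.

5261/262

Fold from the inside: start with 10/1.
  2 + 1/10 = 21/10
  12 + 10/21 = 262/21
  20 + 21/262 = 5261/262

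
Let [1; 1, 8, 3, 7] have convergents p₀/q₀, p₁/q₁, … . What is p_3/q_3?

Using pₖ = aₖpₖ₋₁ + pₖ₋₂, qₖ = aₖqₖ₋₁ + qₖ₋₂ (with p₋₁=1, p₋₂=0, q₋₁=0, q₋₂=1):
  k=0: a=1, p=1, q=1
  k=1: a=1, p=2, q=1
  k=2: a=8, p=17, q=9
  k=3: a=3, p=53, q=28

53/28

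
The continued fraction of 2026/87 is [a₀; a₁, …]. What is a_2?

2

2026 = 23·87 + 25   →  a_0 = 23
87 = 3·25 + 12   →  a_1 = 3
25 = 2·12 + 1   →  a_2 = 2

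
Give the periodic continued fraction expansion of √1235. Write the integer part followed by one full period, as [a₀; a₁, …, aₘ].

a₀ = ⌊√1235⌋ = 35.
With m₀=0, d₀=1 and mₖ₊₁ = dₖaₖ − mₖ, dₖ₊₁ = (n − mₖ₊₁²)/dₖ, aₖ₊₁ = ⌊(a₀+mₖ₊₁)/dₖ₊₁⌋:
  k=1: m=35, d=10, a=7
  k=2: m=35, d=1, a=70
d=1 and a=2a₀=70 at k=2, so the next step gives (m, d) = (35, 10) again — its k=1 value — and the period has length 2.

[35; 7, 70]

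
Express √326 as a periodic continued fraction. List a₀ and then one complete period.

a₀ = ⌊√326⌋ = 18.
With m₀=0, d₀=1 and mₖ₊₁ = dₖaₖ − mₖ, dₖ₊₁ = (n − mₖ₊₁²)/dₖ, aₖ₊₁ = ⌊(a₀+mₖ₊₁)/dₖ₊₁⌋:
  k=1: m=18, d=2, a=18
  k=2: m=18, d=1, a=36
d=1 and a=2a₀=36 at k=2, so the next step gives (m, d) = (18, 2) again — its k=1 value — and the period has length 2.

[18; 18, 36]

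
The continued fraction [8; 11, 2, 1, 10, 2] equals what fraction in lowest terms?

6147/760

Using pₖ = aₖpₖ₋₁ + pₖ₋₂ and qₖ = aₖqₖ₋₁ + qₖ₋₂:
  k=0: a=8, p=8, q=1
  k=1: a=11, p=89, q=11
  k=2: a=2, p=186, q=23
  k=3: a=1, p=275, q=34
  k=4: a=10, p=2936, q=363
  k=5: a=2, p=6147, q=760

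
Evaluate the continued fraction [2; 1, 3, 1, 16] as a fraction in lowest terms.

Using pₖ = aₖpₖ₋₁ + pₖ₋₂ and qₖ = aₖqₖ₋₁ + qₖ₋₂:
  k=0: a=2, p=2, q=1
  k=1: a=1, p=3, q=1
  k=2: a=3, p=11, q=4
  k=3: a=1, p=14, q=5
  k=4: a=16, p=235, q=84

235/84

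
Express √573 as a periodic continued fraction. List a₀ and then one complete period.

a₀ = ⌊√573⌋ = 23.
With m₀=0, d₀=1 and mₖ₊₁ = dₖaₖ − mₖ, dₖ₊₁ = (n − mₖ₊₁²)/dₖ, aₖ₊₁ = ⌊(a₀+mₖ₊₁)/dₖ₊₁⌋:
  k=1: m=23, d=44, a=1
  k=2: m=21, d=3, a=14
  k=3: m=21, d=44, a=1
  k=4: m=23, d=1, a=46
d=1 and a=2a₀=46 at k=4, so the next step gives (m, d) = (23, 44) again — its k=1 value — and the period has length 4.

[23; 1, 14, 1, 46]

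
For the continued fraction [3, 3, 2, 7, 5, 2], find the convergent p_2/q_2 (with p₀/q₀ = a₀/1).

Using pₖ = aₖpₖ₋₁ + pₖ₋₂, qₖ = aₖqₖ₋₁ + qₖ₋₂ (with p₋₁=1, p₋₂=0, q₋₁=0, q₋₂=1):
  k=0: a=3, p=3, q=1
  k=1: a=3, p=10, q=3
  k=2: a=2, p=23, q=7

23/7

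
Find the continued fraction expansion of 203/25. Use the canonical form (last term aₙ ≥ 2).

[8; 8, 3]

203 = 8·25 + 3
25 = 8·3 + 1
3 = 3·1 + 0  (stop)
So 203/25 = [8; 8, 3].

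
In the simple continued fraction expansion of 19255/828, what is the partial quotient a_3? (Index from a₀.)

19255 = 23·828 + 211   →  a_0 = 23
828 = 3·211 + 195   →  a_1 = 3
211 = 1·195 + 16   →  a_2 = 1
195 = 12·16 + 3   →  a_3 = 12

12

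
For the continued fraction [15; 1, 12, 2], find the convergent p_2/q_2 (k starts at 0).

207/13

Using pₖ = aₖpₖ₋₁ + pₖ₋₂, qₖ = aₖqₖ₋₁ + qₖ₋₂ (with p₋₁=1, p₋₂=0, q₋₁=0, q₋₂=1):
  k=0: a=15, p=15, q=1
  k=1: a=1, p=16, q=1
  k=2: a=12, p=207, q=13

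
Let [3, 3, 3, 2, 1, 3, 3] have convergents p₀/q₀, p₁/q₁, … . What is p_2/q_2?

Using pₖ = aₖpₖ₋₁ + pₖ₋₂, qₖ = aₖqₖ₋₁ + qₖ₋₂ (with p₋₁=1, p₋₂=0, q₋₁=0, q₋₂=1):
  k=0: a=3, p=3, q=1
  k=1: a=3, p=10, q=3
  k=2: a=3, p=33, q=10

33/10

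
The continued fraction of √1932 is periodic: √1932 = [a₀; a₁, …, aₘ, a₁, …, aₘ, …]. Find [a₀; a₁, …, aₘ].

[43; 1, 20, 1, 86]

a₀ = ⌊√1932⌋ = 43.
With m₀=0, d₀=1 and mₖ₊₁ = dₖaₖ − mₖ, dₖ₊₁ = (n − mₖ₊₁²)/dₖ, aₖ₊₁ = ⌊(a₀+mₖ₊₁)/dₖ₊₁⌋:
  k=1: m=43, d=83, a=1
  k=2: m=40, d=4, a=20
  k=3: m=40, d=83, a=1
  k=4: m=43, d=1, a=86
d=1 and a=2a₀=86 at k=4, so the next step gives (m, d) = (43, 83) again — its k=1 value — and the period has length 4.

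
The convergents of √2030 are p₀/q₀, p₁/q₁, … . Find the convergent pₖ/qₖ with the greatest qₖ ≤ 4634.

73035/1621

√2030 = [45; 18, 90, …] (period length 2).
Convergents:
  p_0/q_0 = 45/1
  p_1/q_1 = 811/18
  p_2/q_2 = 73035/1621
  p_3/q_3 = 1315441/29196
q_2 = 1621 ≤ 4634 < 29196 = q_3, so the answer is 73035/1621.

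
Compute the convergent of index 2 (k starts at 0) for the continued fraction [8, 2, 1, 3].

25/3

Using pₖ = aₖpₖ₋₁ + pₖ₋₂, qₖ = aₖqₖ₋₁ + qₖ₋₂ (with p₋₁=1, p₋₂=0, q₋₁=0, q₋₂=1):
  k=0: a=8, p=8, q=1
  k=1: a=2, p=17, q=2
  k=2: a=1, p=25, q=3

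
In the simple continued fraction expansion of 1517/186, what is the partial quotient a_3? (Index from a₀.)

1517 = 8·186 + 29   →  a_0 = 8
186 = 6·29 + 12   →  a_1 = 6
29 = 2·12 + 5   →  a_2 = 2
12 = 2·5 + 2   →  a_3 = 2

2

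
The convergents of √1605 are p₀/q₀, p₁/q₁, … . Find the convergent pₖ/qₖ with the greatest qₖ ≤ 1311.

√1605 = [40; 16, 80, …] (period length 2).
Convergents:
  p_0/q_0 = 40/1
  p_1/q_1 = 641/16
  p_2/q_2 = 51320/1281
  p_3/q_3 = 821761/20512
q_2 = 1281 ≤ 1311 < 20512 = q_3, so the answer is 51320/1281.

51320/1281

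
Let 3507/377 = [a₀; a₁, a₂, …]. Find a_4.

1

3507 = 9·377 + 114   →  a_0 = 9
377 = 3·114 + 35   →  a_1 = 3
114 = 3·35 + 9   →  a_2 = 3
35 = 3·9 + 8   →  a_3 = 3
9 = 1·8 + 1   →  a_4 = 1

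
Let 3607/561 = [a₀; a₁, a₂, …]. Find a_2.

3607 = 6·561 + 241   →  a_0 = 6
561 = 2·241 + 79   →  a_1 = 2
241 = 3·79 + 4   →  a_2 = 3

3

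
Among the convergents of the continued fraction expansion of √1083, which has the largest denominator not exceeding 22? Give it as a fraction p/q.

√1083 = [32; 1, 9, 1, 64, …] (period length 4).
Convergents:
  p_0/q_0 = 32/1
  p_1/q_1 = 33/1
  p_2/q_2 = 329/10
  p_3/q_3 = 362/11
  p_4/q_4 = 23497/714
q_3 = 11 ≤ 22 < 714 = q_4, so the answer is 362/11.

362/11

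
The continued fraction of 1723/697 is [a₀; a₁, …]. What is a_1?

2

1723 = 2·697 + 329   →  a_0 = 2
697 = 2·329 + 39   →  a_1 = 2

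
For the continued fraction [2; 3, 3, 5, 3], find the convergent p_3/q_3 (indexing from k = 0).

Using pₖ = aₖpₖ₋₁ + pₖ₋₂, qₖ = aₖqₖ₋₁ + qₖ₋₂ (with p₋₁=1, p₋₂=0, q₋₁=0, q₋₂=1):
  k=0: a=2, p=2, q=1
  k=1: a=3, p=7, q=3
  k=2: a=3, p=23, q=10
  k=3: a=5, p=122, q=53

122/53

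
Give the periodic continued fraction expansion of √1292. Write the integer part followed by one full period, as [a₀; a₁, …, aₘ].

[35; 1, 16, 1, 70]

a₀ = ⌊√1292⌋ = 35.
With m₀=0, d₀=1 and mₖ₊₁ = dₖaₖ − mₖ, dₖ₊₁ = (n − mₖ₊₁²)/dₖ, aₖ₊₁ = ⌊(a₀+mₖ₊₁)/dₖ₊₁⌋:
  k=1: m=35, d=67, a=1
  k=2: m=32, d=4, a=16
  k=3: m=32, d=67, a=1
  k=4: m=35, d=1, a=70
d=1 and a=2a₀=70 at k=4, so the next step gives (m, d) = (35, 67) again — its k=1 value — and the period has length 4.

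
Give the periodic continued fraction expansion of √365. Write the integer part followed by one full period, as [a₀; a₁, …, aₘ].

a₀ = ⌊√365⌋ = 19.
With m₀=0, d₀=1 and mₖ₊₁ = dₖaₖ − mₖ, dₖ₊₁ = (n − mₖ₊₁²)/dₖ, aₖ₊₁ = ⌊(a₀+mₖ₊₁)/dₖ₊₁⌋:
  k=1: m=19, d=4, a=9
  k=2: m=17, d=19, a=1
  k=3: m=2, d=19, a=1
  k=4: m=17, d=4, a=9
  k=5: m=19, d=1, a=38
d=1 and a=2a₀=38 at k=5, so the next step gives (m, d) = (19, 4) again — its k=1 value — and the period has length 5.

[19; 9, 1, 1, 9, 38]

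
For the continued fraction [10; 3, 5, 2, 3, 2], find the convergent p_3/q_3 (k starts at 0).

361/35

Using pₖ = aₖpₖ₋₁ + pₖ₋₂, qₖ = aₖqₖ₋₁ + qₖ₋₂ (with p₋₁=1, p₋₂=0, q₋₁=0, q₋₂=1):
  k=0: a=10, p=10, q=1
  k=1: a=3, p=31, q=3
  k=2: a=5, p=165, q=16
  k=3: a=2, p=361, q=35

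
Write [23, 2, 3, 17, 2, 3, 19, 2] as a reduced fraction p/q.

804811/34350

Using pₖ = aₖpₖ₋₁ + pₖ₋₂ and qₖ = aₖqₖ₋₁ + qₖ₋₂:
  k=0: a=23, p=23, q=1
  k=1: a=2, p=47, q=2
  k=2: a=3, p=164, q=7
  k=3: a=17, p=2835, q=121
  k=4: a=2, p=5834, q=249
  k=5: a=3, p=20337, q=868
  k=6: a=19, p=392237, q=16741
  k=7: a=2, p=804811, q=34350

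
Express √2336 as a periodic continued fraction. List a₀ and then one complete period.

a₀ = ⌊√2336⌋ = 48.
With m₀=0, d₀=1 and mₖ₊₁ = dₖaₖ − mₖ, dₖ₊₁ = (n − mₖ₊₁²)/dₖ, aₖ₊₁ = ⌊(a₀+mₖ₊₁)/dₖ₊₁⌋:
  k=1: m=48, d=32, a=3
  k=2: m=48, d=1, a=96
d=1 and a=2a₀=96 at k=2, so the next step gives (m, d) = (48, 32) again — its k=1 value — and the period has length 2.

[48; 3, 96]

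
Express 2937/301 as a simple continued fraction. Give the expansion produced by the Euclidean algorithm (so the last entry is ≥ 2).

[9; 1, 3, 8, 9]

2937 = 9·301 + 228
301 = 1·228 + 73
228 = 3·73 + 9
73 = 8·9 + 1
9 = 9·1 + 0  (stop)
So 2937/301 = [9; 1, 3, 8, 9].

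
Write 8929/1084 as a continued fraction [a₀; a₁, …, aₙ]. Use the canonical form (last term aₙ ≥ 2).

[8; 4, 4, 1, 1, 2, 3, 3]

8929 = 8*1084 + 257
1084 = 4*257 + 56
257 = 4*56 + 33
56 = 1*33 + 23
33 = 1*23 + 10
23 = 2*10 + 3
10 = 3*3 + 1
3 = 3*1 + 0  (stop)
So 8929/1084 = [8; 4, 4, 1, 1, 2, 3, 3].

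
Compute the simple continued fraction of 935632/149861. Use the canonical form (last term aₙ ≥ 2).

[6; 4, 9, 8, 9, 3, 3, 5]

935632 = 6·149861 + 36466
149861 = 4·36466 + 3997
36466 = 9·3997 + 493
3997 = 8·493 + 53
493 = 9·53 + 16
53 = 3·16 + 5
16 = 3·5 + 1
5 = 5·1 + 0  (stop)
So 935632/149861 = [6; 4, 9, 8, 9, 3, 3, 5].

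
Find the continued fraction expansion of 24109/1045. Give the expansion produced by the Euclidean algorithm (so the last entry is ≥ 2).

24109 = 23*1045 + 74
1045 = 14*74 + 9
74 = 8*9 + 2
9 = 4*2 + 1
2 = 2*1 + 0  (stop)
So 24109/1045 = [23; 14, 8, 4, 2].

[23; 14, 8, 4, 2]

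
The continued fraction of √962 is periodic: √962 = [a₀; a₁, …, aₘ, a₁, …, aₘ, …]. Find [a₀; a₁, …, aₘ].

[31; 62]

a₀ = ⌊√962⌋ = 31.
With m₀=0, d₀=1 and mₖ₊₁ = dₖaₖ − mₖ, dₖ₊₁ = (n − mₖ₊₁²)/dₖ, aₖ₊₁ = ⌊(a₀+mₖ₊₁)/dₖ₊₁⌋:
  k=1: m=31, d=1, a=62
d=1 and a=2a₀=62 at k=1, so the next step gives (m, d) = (31, 1) again — its k=1 value — and the period has length 1.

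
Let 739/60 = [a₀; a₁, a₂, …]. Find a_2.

739 = 12·60 + 19   →  a_0 = 12
60 = 3·19 + 3   →  a_1 = 3
19 = 6·3 + 1   →  a_2 = 6

6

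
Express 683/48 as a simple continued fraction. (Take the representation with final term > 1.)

[14; 4, 2, 1, 3]

683 = 14·48 + 11
48 = 4·11 + 4
11 = 2·4 + 3
4 = 1·3 + 1
3 = 3·1 + 0  (stop)
So 683/48 = [14; 4, 2, 1, 3].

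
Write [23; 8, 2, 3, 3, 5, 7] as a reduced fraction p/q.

Fold from the inside: start with 7/1.
  5 + 1/7 = 36/7
  3 + 7/36 = 115/36
  3 + 36/115 = 381/115
  2 + 115/381 = 877/381
  8 + 381/877 = 7397/877
  23 + 877/7397 = 171008/7397

171008/7397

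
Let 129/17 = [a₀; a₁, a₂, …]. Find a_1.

129 = 7·17 + 10   →  a_0 = 7
17 = 1·10 + 7   →  a_1 = 1

1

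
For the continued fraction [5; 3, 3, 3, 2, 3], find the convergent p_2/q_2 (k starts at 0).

53/10

Using pₖ = aₖpₖ₋₁ + pₖ₋₂, qₖ = aₖqₖ₋₁ + qₖ₋₂ (with p₋₁=1, p₋₂=0, q₋₁=0, q₋₂=1):
  k=0: a=5, p=5, q=1
  k=1: a=3, p=16, q=3
  k=2: a=3, p=53, q=10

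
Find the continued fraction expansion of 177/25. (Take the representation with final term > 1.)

177 = 7×25 + 2
25 = 12×2 + 1
2 = 2×1 + 0  (stop)
So 177/25 = [7; 12, 2].

[7; 12, 2]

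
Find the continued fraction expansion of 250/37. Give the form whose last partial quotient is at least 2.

[6; 1, 3, 9]

250 = 6*37 + 28
37 = 1*28 + 9
28 = 3*9 + 1
9 = 9*1 + 0  (stop)
So 250/37 = [6; 1, 3, 9].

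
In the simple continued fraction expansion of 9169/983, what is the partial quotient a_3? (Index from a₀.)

9169 = 9·983 + 322   →  a_0 = 9
983 = 3·322 + 17   →  a_1 = 3
322 = 18·17 + 16   →  a_2 = 18
17 = 1·16 + 1   →  a_3 = 1

1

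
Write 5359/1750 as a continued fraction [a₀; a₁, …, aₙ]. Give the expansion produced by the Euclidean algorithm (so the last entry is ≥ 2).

[3; 16, 18, 6]

5359 = 3*1750 + 109
1750 = 16*109 + 6
109 = 18*6 + 1
6 = 6*1 + 0  (stop)
So 5359/1750 = [3; 16, 18, 6].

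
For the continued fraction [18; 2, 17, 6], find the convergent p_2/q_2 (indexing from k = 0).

Using pₖ = aₖpₖ₋₁ + pₖ₋₂, qₖ = aₖqₖ₋₁ + qₖ₋₂ (with p₋₁=1, p₋₂=0, q₋₁=0, q₋₂=1):
  k=0: a=18, p=18, q=1
  k=1: a=2, p=37, q=2
  k=2: a=17, p=647, q=35

647/35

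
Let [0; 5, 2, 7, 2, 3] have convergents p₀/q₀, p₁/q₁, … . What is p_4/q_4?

32/175

Using pₖ = aₖpₖ₋₁ + pₖ₋₂, qₖ = aₖqₖ₋₁ + qₖ₋₂ (with p₋₁=1, p₋₂=0, q₋₁=0, q₋₂=1):
  k=0: a=0, p=0, q=1
  k=1: a=5, p=1, q=5
  k=2: a=2, p=2, q=11
  k=3: a=7, p=15, q=82
  k=4: a=2, p=32, q=175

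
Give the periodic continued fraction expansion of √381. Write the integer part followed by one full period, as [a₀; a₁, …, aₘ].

a₀ = ⌊√381⌋ = 19.

[19; 1, 1, 12, 1, 1, 38]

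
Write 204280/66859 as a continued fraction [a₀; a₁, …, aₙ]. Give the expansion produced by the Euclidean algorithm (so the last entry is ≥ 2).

[3; 18, 18, 15, 1, 3, 3]

204280 = 3*66859 + 3703
66859 = 18*3703 + 205
3703 = 18*205 + 13
205 = 15*13 + 10
13 = 1*10 + 3
10 = 3*3 + 1
3 = 3*1 + 0  (stop)
So 204280/66859 = [3; 18, 18, 15, 1, 3, 3].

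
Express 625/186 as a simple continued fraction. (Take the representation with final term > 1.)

625 = 3*186 + 67
186 = 2*67 + 52
67 = 1*52 + 15
52 = 3*15 + 7
15 = 2*7 + 1
7 = 7*1 + 0  (stop)
So 625/186 = [3; 2, 1, 3, 2, 7].

[3; 2, 1, 3, 2, 7]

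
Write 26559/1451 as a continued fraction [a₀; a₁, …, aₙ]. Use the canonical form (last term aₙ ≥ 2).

26559 = 18·1451 + 441
1451 = 3·441 + 128
441 = 3·128 + 57
128 = 2·57 + 14
57 = 4·14 + 1
14 = 14·1 + 0  (stop)
So 26559/1451 = [18; 3, 3, 2, 4, 14].

[18; 3, 3, 2, 4, 14]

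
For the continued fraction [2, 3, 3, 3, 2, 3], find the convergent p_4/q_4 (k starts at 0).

Using pₖ = aₖpₖ₋₁ + pₖ₋₂, qₖ = aₖqₖ₋₁ + qₖ₋₂ (with p₋₁=1, p₋₂=0, q₋₁=0, q₋₂=1):
  k=0: a=2, p=2, q=1
  k=1: a=3, p=7, q=3
  k=2: a=3, p=23, q=10
  k=3: a=3, p=76, q=33
  k=4: a=2, p=175, q=76

175/76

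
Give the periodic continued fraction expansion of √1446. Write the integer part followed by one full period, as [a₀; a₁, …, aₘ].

a₀ = ⌊√1446⌋ = 38.
With m₀=0, d₀=1 and mₖ₊₁ = dₖaₖ − mₖ, dₖ₊₁ = (n − mₖ₊₁²)/dₖ, aₖ₊₁ = ⌊(a₀+mₖ₊₁)/dₖ₊₁⌋:
  k=1: m=38, d=2, a=38
  k=2: m=38, d=1, a=76
d=1 and a=2a₀=76 at k=2, so the next step gives (m, d) = (38, 2) again — its k=1 value — and the period has length 2.

[38; 38, 76]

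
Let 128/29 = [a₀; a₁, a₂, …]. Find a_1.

128 = 4·29 + 12   →  a_0 = 4
29 = 2·12 + 5   →  a_1 = 2

2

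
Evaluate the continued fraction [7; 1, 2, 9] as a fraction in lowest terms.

215/28

Fold from the inside: start with 9/1.
  2 + 1/9 = 19/9
  1 + 9/19 = 28/19
  7 + 19/28 = 215/28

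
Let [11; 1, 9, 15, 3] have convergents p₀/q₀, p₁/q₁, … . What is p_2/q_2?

119/10

Using pₖ = aₖpₖ₋₁ + pₖ₋₂, qₖ = aₖqₖ₋₁ + qₖ₋₂ (with p₋₁=1, p₋₂=0, q₋₁=0, q₋₂=1):
  k=0: a=11, p=11, q=1
  k=1: a=1, p=12, q=1
  k=2: a=9, p=119, q=10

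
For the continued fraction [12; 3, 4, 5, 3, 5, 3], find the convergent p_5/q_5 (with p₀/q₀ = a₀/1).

Using pₖ = aₖpₖ₋₁ + pₖ₋₂, qₖ = aₖqₖ₋₁ + qₖ₋₂ (with p₋₁=1, p₋₂=0, q₋₁=0, q₋₂=1):
  k=0: a=12, p=12, q=1
  k=1: a=3, p=37, q=3
  k=2: a=4, p=160, q=13
  k=3: a=5, p=837, q=68
  k=4: a=3, p=2671, q=217
  k=5: a=5, p=14192, q=1153

14192/1153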